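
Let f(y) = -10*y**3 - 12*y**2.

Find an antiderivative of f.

An antiderivative is F(y) = (-5*y**4 - 8*y**3 - 2)/2.

Integrate term by term and add the pieces.
Check: d/dy[(-5*y**4 - 8*y**3 - 2)/2] = -10*y**3 - 12*y**2 = f(y).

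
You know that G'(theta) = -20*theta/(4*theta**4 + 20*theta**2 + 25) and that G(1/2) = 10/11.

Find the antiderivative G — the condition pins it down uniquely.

G(theta) = 5/(2*theta**2 + 5)

G'(theta) matches the chain-rule pattern g'(h)*h' with inner function h(theta) = theta**2 + 5/2; substituting u = h(theta) collapses the integral.
A general antiderivative is 5/(2*(theta**2 + 5/2)) + C.
The condition gives C = 10/11 - (10/11) = 0.
So G(theta) = 5/(2*theta**2 + 5).
Check: d/dtheta[5/(2*theta**2 + 5)] = -20*theta/(4*theta**4 + 20*theta**2 + 25) = G'(theta).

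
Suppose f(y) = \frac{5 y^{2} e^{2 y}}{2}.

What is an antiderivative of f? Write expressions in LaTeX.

An antiderivative is F(y) = \frac{5 y^{2} e^{2 y}}{4} - \frac{5 y e^{2 y}}{4} + \frac{5 e^{2 y}}{8}.

Recognize the product-rule pattern: f = u'v + uv' with u = \frac{5 y^{2}}{4} - \frac{5 y}{4} + \frac{5}{8}, v = e^{2 y}, so integration by parts undoes it.
Check: d/dy[\frac{5 y^{2} e^{2 y}}{4} - \frac{5 y e^{2 y}}{4} + \frac{5 e^{2 y}}{8}] = \frac{5 y^{2} e^{2 y}}{2} = f(y).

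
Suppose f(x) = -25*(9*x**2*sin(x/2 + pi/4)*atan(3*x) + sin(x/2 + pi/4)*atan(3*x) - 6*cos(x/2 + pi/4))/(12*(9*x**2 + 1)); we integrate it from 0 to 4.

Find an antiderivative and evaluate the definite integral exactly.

f has the shape u'v + uv' for u = 25*atan(3*x)/6 and v = cos(x/2 + pi/4) — it is the derivative of the product u*v.
F(x) = 25*cos(x/2 + pi/4)*atan(3*x)/6 is an antiderivative of f.
Check: d/dx[25*cos(x/2 + pi/4)*atan(3*x)/6] = (-225*x**2*sin(x/2 + pi/4)*atan(3*x) - 25*sin(x/2 + pi/4)*atan(3*x) + 150*cos(x/2 + pi/4))/(108*x**2 + 12), which equals f(x).
F(4) = 25*cos(pi/4 + 2)*atan(12)/6; F(0) = 0.
Integral = F(4) - F(0) = 25*cos(pi/4 + 2)*atan(12)/6.

Antiderivative: F(x) = 25*cos(x/2 + pi/4)*atan(3*x)/6; value = 25*cos(pi/4 + 2)*atan(12)/6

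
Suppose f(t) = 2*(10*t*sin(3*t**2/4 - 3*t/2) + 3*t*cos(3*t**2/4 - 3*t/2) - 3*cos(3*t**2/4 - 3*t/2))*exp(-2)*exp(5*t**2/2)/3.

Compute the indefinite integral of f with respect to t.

F(t) = 4*exp(-2)*exp(5*t**2/2)*sin(3*t**2/4 - 3*t/2)/3 + C

Recognize the product-rule pattern: f = u'v + uv' with u = 4*exp(5*t**2/2 - 2)/3, v = sin(3*t**2/4 - 3*t/2), so integration by parts undoes it.
Check: d/dt[4*exp(-2)*exp(5*t**2/2)*sin(3*t**2/4 - 3*t/2)/3] = (20*t*exp(5*t**2/2)*sin(3*t**2/4 - 3*t/2) + 6*t*exp(5*t**2/2)*cos(3*t**2/4 - 3*t/2) - 6*exp(5*t**2/2)*cos(3*t**2/4 - 3*t/2))*exp(-2)/3, which equals f(t).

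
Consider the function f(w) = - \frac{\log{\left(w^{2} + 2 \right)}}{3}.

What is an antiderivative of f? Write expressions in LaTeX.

An antiderivative is F(w) = - \frac{w \log{\left(w^{2} + 2 \right)}}{3} + \frac{2 w}{3} - \frac{2 \sqrt{2} \operatorname{atan}{\left(\frac{\sqrt{2} w}{2} \right)}}{3}.

A candidate is checked by its d/dw: the result must match f(w).
Check: d/dw[- \frac{w \log{\left(w^{2} + 2 \right)}}{3} + \frac{2 w}{3} - \frac{2 \sqrt{2} \operatorname{atan}{\left(\frac{\sqrt{2} w}{2} \right)}}{3}] = - \frac{\log{\left(w^{2} + 2 \right)}}{3} = f(w).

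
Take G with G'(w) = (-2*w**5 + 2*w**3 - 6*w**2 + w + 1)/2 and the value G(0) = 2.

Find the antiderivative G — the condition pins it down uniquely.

G(w) = (-2*w**6 + 3*w**4 - 12*w**3 + 3*w**2 + 6*w + 24)/12

Any candidate G(w) must reproduce the stated G'(w) exactly.
A general antiderivative is -w**6/6 + w**4/4 - w**3 + w**2/4 + w/2 + C.
The condition gives C = 2 - (0) = 2.
So G(w) = (-2*w**6 + 3*w**4 - 12*w**3 + 3*w**2 + 6*w + 24)/12.
Check: d/dw[(-2*w**6 + 3*w**4 - 12*w**3 + 3*w**2 + 6*w + 24)/12] = -w**5 + w**3 - 3*w**2 + w/2 + 1/2, which equals G'(w).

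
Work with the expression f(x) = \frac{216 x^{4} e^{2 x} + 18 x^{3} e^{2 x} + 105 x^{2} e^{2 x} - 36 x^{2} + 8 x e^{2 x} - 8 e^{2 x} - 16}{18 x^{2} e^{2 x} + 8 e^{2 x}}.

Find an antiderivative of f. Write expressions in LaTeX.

An antiderivative is F(x) = \frac{\left(24 x^{3} e^{2 x} + 3 x^{2} e^{2 x} + 3 x e^{2 x} - 6 e^{2 x} \operatorname{atan}{\left(\frac{3 x}{2} \right)} - 8 e^{2 x} + 6\right) e^{- 2 x}}{6}.

An antiderivative F(x) passes only if d/dx[F] lands on f(x) exactly.
Check: d/dx[\frac{\left(24 x^{3} e^{2 x} + 3 x^{2} e^{2 x} + 3 x e^{2 x} - 6 e^{2 x} \operatorname{atan}{\left(\frac{3 x}{2} \right)} - 8 e^{2 x} + 6\right) e^{- 2 x}}{6}] = \frac{216 x^{4} e^{2 x} + 18 x^{3} e^{2 x} + 105 x^{2} e^{2 x} - 36 x^{2} + 8 x e^{2 x} - 8 e^{2 x} - 16}{18 x^{2} e^{2 x} + 8 e^{2 x}} = f(x).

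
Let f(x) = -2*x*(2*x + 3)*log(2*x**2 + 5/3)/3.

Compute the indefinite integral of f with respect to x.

F(x) = -4*x**3*log(2*x**2 + 5/3)/9 + 8*x**3/27 - x**2*log(2*x**2 + 5/3) + x**2 - 20*x/27 - 5*log(x**2 + 5/6)/6 + 10*sqrt(30)*atan(sqrt(30)*x/5)/81 + C

Check any antiderivative F(x) by computing F'(x) and comparing it with f(x).
Check: d/dx[-4*x**3*log(2*x**2 + 5/3)/9 + 8*x**3/27 - x**2*log(2*x**2 + 5/3) + x**2 - 20*x/27 - 5*log(x**2 + 5/6)/6 + 10*sqrt(30)*atan(sqrt(30)*x/5)/81] = -4*x**2*log(2*x**2 + 5/3)/3 - 2*x*log(2*x**2 + 5/3), which equals f(x).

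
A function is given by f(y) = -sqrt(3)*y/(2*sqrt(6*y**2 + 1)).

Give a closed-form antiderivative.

An antiderivative is F(y) = -sqrt(3)*sqrt(6*y**2 + 1)/12.

f matches the chain-rule pattern g'(h)*h' with inner function h(y) = 2*y**2 + 1/3; substituting u = h(y) collapses the integral.
Check: d/dy[-sqrt(3)*sqrt(6*y**2 + 1)/12] = -sqrt(3)*y/(2*sqrt(6*y**2 + 1)) = f(y).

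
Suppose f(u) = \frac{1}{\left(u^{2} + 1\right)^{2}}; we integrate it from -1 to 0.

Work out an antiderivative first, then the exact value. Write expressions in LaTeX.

Antiderivative: F(u) = \frac{u^{2} \operatorname{atan}{\left(u \right)} + u + \operatorname{atan}{\left(u \right)}}{2 \left(u^{2} + 1\right)}; value = \frac{1}{4} + \frac{\pi}{8}

A candidate is checked by its d/du: the result must match f(u).
F(u) = \frac{u^{2} \operatorname{atan}{\left(u \right)} + u + \operatorname{atan}{\left(u \right)}}{2 \left(u^{2} + 1\right)} is an antiderivative of f.
Check: d/du[\frac{u^{2} \operatorname{atan}{\left(u \right)} + u + \operatorname{atan}{\left(u \right)}}{2 \left(u^{2} + 1\right)}] = \frac{1}{u^{4} + 2 u^{2} + 1}, which equals f(u).
F(0) = 0; F(-1) = - \frac{\pi}{8} - \frac{1}{4}.
Integral = F(0) - F(-1) = \frac{1}{4} + \frac{\pi}{8}.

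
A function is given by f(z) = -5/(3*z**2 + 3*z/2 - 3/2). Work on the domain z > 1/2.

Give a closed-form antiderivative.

An antiderivative is F(z) = -10*log(z - 1/2)/9 + 10*log(z + 1)/9.

Factor the denominator (3*(z + 1)*(2*z - 1)) and decompose: f = -20/(9*(2*z - 1)) + 10/(9*(z + 1)); each piece integrates to a log, atan, or power term.
Check: d/dz[-10*log(z - 1/2)/9 + 10*log(z + 1)/9] = -10/(6*z**2 + 3*z - 3), which equals f(z).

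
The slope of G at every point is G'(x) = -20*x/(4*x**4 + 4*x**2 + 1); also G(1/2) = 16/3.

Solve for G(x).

G'(x) matches the chain-rule pattern g'(h)*h' with inner function h(x) = 2*x**2 + 1; substituting u = h(x) collapses the integral.
A general antiderivative is 5/(2*x**2 + 1) + C.
The condition gives C = 16/3 - (10/3) = 2.
So G(x) = (4*x**2 + 7)/(2*x**2 + 1).
Check: d/dx[(4*x**2 + 7)/(2*x**2 + 1)] = -20*x/(4*x**4 + 4*x**2 + 1) = G'(x).

G(x) = (4*x**2 + 7)/(2*x**2 + 1)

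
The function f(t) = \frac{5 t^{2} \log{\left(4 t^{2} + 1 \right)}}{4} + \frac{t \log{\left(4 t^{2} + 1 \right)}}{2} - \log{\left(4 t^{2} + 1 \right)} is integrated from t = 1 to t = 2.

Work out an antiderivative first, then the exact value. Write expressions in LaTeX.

The integrand splits into summands that can be handled one at a time.
F(t) = \frac{60 t^{3} \log{\left(4 t^{2} + 1 \right)} - 40 t^{3} + 36 t^{2} \log{\left(4 t^{2} + 1 \right)} - 36 t^{2} - 144 t \log{\left(4 t^{2} + 1 \right)} + 318 t + 9 \log{\left(t^{2} + \frac{1}{4} \right)} - 159 \operatorname{atan}{\left(2 t \right)}}{144} is an antiderivative of f.
Check: d/dt[\frac{60 t^{3} \log{\left(4 t^{2} + 1 \right)} - 40 t^{3} + 36 t^{2} \log{\left(4 t^{2} + 1 \right)} - 36 t^{2} - 144 t \log{\left(4 t^{2} + 1 \right)} + 318 t + 9 \log{\left(t^{2} + \frac{1}{4} \right)} - 159 \operatorname{atan}{\left(2 t \right)}}{144}] = \frac{5 t^{2} \log{\left(4 t^{2} + 1 \right)}}{4} + \frac{t \log{\left(4 t^{2} + 1 \right)}}{2} - \log{\left(4 t^{2} + 1 \right)} = f(t).
F(2) = - \frac{53 \operatorname{atan}{\left(4 \right)}}{48} + \frac{\log{\left(\frac{17}{4} \right)}}{16} + \frac{43}{36} + \frac{7 \log{\left(17 \right)}}{3}; F(1) = - \frac{53 \operatorname{atan}{\left(2 \right)}}{48} - \frac{\log{\left(5 \right)}}{3} + \frac{\log{\left(\frac{5}{4} \right)}}{16} + \frac{121}{72}.
Integral = F(2) - F(1) = - \frac{53 \operatorname{atan}{\left(4 \right)}}{48} - \frac{35}{72} - \frac{\log{\left(\frac{5}{4} \right)}}{16} + \frac{\log{\left(\frac{17}{4} \right)}}{16} + \frac{\log{\left(5 \right)}}{3} + \frac{53 \operatorname{atan}{\left(2 \right)}}{48} + \frac{7 \log{\left(17 \right)}}{3}.

Antiderivative: F(t) = \frac{60 t^{3} \log{\left(4 t^{2} + 1 \right)} - 40 t^{3} + 36 t^{2} \log{\left(4 t^{2} + 1 \right)} - 36 t^{2} - 144 t \log{\left(4 t^{2} + 1 \right)} + 318 t + 9 \log{\left(t^{2} + \frac{1}{4} \right)} - 159 \operatorname{atan}{\left(2 t \right)}}{144}; value = - \frac{53 \operatorname{atan}{\left(4 \right)}}{48} - \frac{35}{72} - \frac{\log{\left(\frac{5}{4} \right)}}{16} + \frac{\log{\left(\frac{17}{4} \right)}}{16} + \frac{\log{\left(5 \right)}}{3} + \frac{53 \operatorname{atan}{\left(2 \right)}}{48} + \frac{7 \log{\left(17 \right)}}{3}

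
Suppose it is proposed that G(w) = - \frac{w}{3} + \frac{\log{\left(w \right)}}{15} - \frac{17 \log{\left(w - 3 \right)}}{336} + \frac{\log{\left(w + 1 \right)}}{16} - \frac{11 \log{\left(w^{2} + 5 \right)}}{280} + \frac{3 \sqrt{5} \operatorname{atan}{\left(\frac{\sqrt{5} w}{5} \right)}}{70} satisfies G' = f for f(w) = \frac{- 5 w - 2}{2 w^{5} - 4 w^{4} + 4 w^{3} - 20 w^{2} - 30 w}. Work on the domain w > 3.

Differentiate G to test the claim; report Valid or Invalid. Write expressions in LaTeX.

d/dw[G] = \frac{- 2 w^{5} + 4 w^{4} - 4 w^{3} + 20 w^{2} + 15 w - 6}{6 w^{5} - 12 w^{4} + 12 w^{3} - 60 w^{2} - 90 w}
d/dw[G] - f(w) = - \frac{1}{3} != 0.

Invalid: d/dw[G] - f = - \frac{1}{3}, which is not 0.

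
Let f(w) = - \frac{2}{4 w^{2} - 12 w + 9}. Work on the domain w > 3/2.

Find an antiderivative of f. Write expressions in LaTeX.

An antiderivative is F(w) = \frac{1}{2 w - 3}.

Since d/dw undoes antidifferentiation here, F'(w) = f(w) is required of F(w).
Check: d/dw[\frac{1}{2 w - 3}] = - \frac{2}{4 w^{2} - 12 w + 9} = f(w).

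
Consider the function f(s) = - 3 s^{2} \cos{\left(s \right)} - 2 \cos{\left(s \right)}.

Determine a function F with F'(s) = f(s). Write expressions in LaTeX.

An antiderivative is F(s) = - 3 s^{2} \sin{\left(s \right)} - 6 s \cos{\left(s \right)} + 4 \sin{\left(s \right)}.

Integrate term by term and add the pieces.
Check: d/ds[- 3 s^{2} \sin{\left(s \right)} - 6 s \cos{\left(s \right)} + 4 \sin{\left(s \right)}] = - 3 s^{2} \cos{\left(s \right)} - 2 \cos{\left(s \right)} = f(s).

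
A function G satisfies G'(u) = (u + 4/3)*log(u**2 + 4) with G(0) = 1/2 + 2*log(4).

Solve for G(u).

A candidate passes only if d/du[G] lands on the given G'(u) exactly.
A general antiderivative is -u**2/2 - 8*u/3 + (u**2/2 + 4*u/3)*log(u**2 + 4) + 2*log(u**2 + 4) + 16*atan(u/2)/3 + C.
The condition gives C = 1/2 + 2*log(4) - (2*log(4)) = 1/2.
So G(u) = u**2*log(u**2 + 4)/2 - u**2/2 + 4*u*log(u**2 + 4)/3 - 8*u/3 + 2*log(u**2 + 4) + 16*atan(u/2)/3 + 1/2.
Check: d/du[u**2*log(u**2 + 4)/2 - u**2/2 + 4*u*log(u**2 + 4)/3 - 8*u/3 + 2*log(u**2 + 4) + 16*atan(u/2)/3 + 1/2] = u*log(u**2 + 4) + 4*log(u**2 + 4)/3, which equals G'(u).

G(u) = u**2*log(u**2 + 4)/2 - u**2/2 + 4*u*log(u**2 + 4)/3 - 8*u/3 + 2*log(u**2 + 4) + 16*atan(u/2)/3 + 1/2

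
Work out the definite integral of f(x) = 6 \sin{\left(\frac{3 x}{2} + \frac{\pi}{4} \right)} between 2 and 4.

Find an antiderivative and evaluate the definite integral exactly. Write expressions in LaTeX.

Antiderivative: F(x) = - 4 \cos{\left(\frac{3 x}{2} + \frac{\pi}{4} \right)}; value = - 4 \cos{\left(\frac{\pi}{4} + 6 \right)} + 4 \cos{\left(\frac{\pi}{4} + 3 \right)}

Whatever form F(x) takes, F'(x) = f(x) is non-negotiable.
F(x) = - 4 \cos{\left(\frac{3 x}{2} + \frac{\pi}{4} \right)} is an antiderivative of f.
Check: d/dx[- 4 \cos{\left(\frac{3 x}{2} + \frac{\pi}{4} \right)}] = 6 \sin{\left(\frac{3 x}{2} + \frac{\pi}{4} \right)} = f(x).
F(4) = - 4 \cos{\left(\frac{\pi}{4} + 6 \right)}; F(2) = - 4 \cos{\left(\frac{\pi}{4} + 3 \right)}.
Integral = F(4) - F(2) = - 4 \cos{\left(\frac{\pi}{4} + 6 \right)} + 4 \cos{\left(\frac{\pi}{4} + 3 \right)}.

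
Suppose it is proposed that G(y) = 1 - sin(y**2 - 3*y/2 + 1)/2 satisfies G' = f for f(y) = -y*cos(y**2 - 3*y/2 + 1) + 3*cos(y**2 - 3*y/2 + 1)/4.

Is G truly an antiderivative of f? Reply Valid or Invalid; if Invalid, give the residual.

d/dy[G] = -y*cos(y**2 - 3*y/2 + 1) + 3*cos(y**2 - 3*y/2 + 1)/4
This equals f(y) exactly, so the claim holds.

Valid. The derivative of G reproduces f.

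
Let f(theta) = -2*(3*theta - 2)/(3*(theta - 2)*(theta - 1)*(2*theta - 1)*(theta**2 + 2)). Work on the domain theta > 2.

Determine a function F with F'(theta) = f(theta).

Factor the denominator (3*(theta - 2)*(theta - 1)*(2*theta - 1)*(theta**2 + 2)) and decompose: f = -2*(7*theta - 1)/(81*(theta**2 + 2)) + 16/(81*(2*theta - 1)) + 2/(9*(theta - 1)) - 4/(27*(theta - 2)); each piece integrates to a log, atan, or power term.
Check: d/dtheta[-4*log(theta - 2)/27 + 2*log(theta - 1)/9 + 8*log(theta - 1/2)/81 - 7*log(theta**2 + 2)/81 + sqrt(2)*atan(sqrt(2)*theta/2)/81] = (4 - 6*theta)/(6*theta**5 - 21*theta**4 + 33*theta**3 - 48*theta**2 + 42*theta - 12), which equals f(theta).

An antiderivative is F(theta) = -4*log(theta - 2)/27 + 2*log(theta - 1)/9 + 8*log(theta - 1/2)/81 - 7*log(theta**2 + 2)/81 + sqrt(2)*atan(sqrt(2)*theta/2)/81.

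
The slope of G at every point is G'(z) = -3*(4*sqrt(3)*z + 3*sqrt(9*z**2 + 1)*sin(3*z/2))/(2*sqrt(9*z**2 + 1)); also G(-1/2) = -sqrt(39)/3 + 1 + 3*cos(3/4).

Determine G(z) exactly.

G(z) = -2*sqrt(3*z**2 + 1/3) + 3*cos(3*z/2) + 1

A candidate passes only if d/dz[G] lands on the given G'(z) exactly.
A general antiderivative is -2*sqrt(3*z**2 + 1/3) + 3*cos(3*z/2) + C.
The condition gives C = -sqrt(39)/3 + 1 + 3*cos(3/4) - (-sqrt(39)/3 + 3*cos(3/4)) = 1.
So G(z) = -2*sqrt(3*z**2 + 1/3) + 3*cos(3*z/2) + 1.
Check: d/dz[-2*sqrt(3*z**2 + 1/3) + 3*cos(3*z/2) + 1] = (-12*sqrt(3)*z - 9*sqrt(9*z**2 + 1)*sin(3*z/2))/(2*sqrt(9*z**2 + 1)), which equals G'(z).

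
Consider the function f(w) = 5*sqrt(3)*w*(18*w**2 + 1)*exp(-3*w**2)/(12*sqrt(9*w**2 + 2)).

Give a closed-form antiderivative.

An antiderivative is F(w) = -5*sqrt(3)*sqrt(9*w**2 + 2)*exp(-3*w**2)/36.

Recognize the product-rule pattern: f = u'v + uv' with u = -5*sqrt(3*w**2 + 2/3)/12, v = exp(-3*w**2), so integration by parts undoes it.
Check: d/dw[-5*sqrt(3)*sqrt(9*w**2 + 2)*exp(-3*w**2)/36] = (90*sqrt(3)*w**3 + 5*sqrt(3)*w)*exp(-3*w**2)/(12*sqrt(9*w**2 + 2)), which equals f(w).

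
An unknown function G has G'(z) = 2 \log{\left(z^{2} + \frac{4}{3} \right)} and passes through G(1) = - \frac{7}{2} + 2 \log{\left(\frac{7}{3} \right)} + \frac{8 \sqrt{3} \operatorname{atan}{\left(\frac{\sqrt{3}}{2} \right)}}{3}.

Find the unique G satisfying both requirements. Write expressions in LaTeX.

Any candidate G(z) must reproduce the stated G'(z) exactly.
A general antiderivative is 2 z \log{\left(z^{2} + \frac{4}{3} \right)} - 4 z + \frac{8 \sqrt{3} \operatorname{atan}{\left(\frac{\sqrt{3} z}{2} \right)}}{3} + C.
The condition gives C = - \frac{7}{2} + 2 \log{\left(\frac{7}{3} \right)} + \frac{8 \sqrt{3} \operatorname{atan}{\left(\frac{\sqrt{3}}{2} \right)}}{3} - (-4 + 2 \log{\left(\frac{7}{3} \right)} + \frac{8 \sqrt{3} \operatorname{atan}{\left(\frac{\sqrt{3}}{2} \right)}}{3}) = \frac{1}{2}.
So G(z) = 2 z \log{\left(z^{2} + \frac{4}{3} \right)} - 4 z + \frac{8 \sqrt{3} \operatorname{atan}{\left(\frac{\sqrt{3} z}{2} \right)}}{3} + \frac{1}{2}.
Check: d/dz[2 z \log{\left(z^{2} + \frac{4}{3} \right)} - 4 z + \frac{8 \sqrt{3} \operatorname{atan}{\left(\frac{\sqrt{3} z}{2} \right)}}{3} + \frac{1}{2}] = 2 \log{\left(z^{2} + \frac{4}{3} \right)} = G'(z).

G(z) = 2 z \log{\left(z^{2} + \frac{4}{3} \right)} - 4 z + \frac{8 \sqrt{3} \operatorname{atan}{\left(\frac{\sqrt{3} z}{2} \right)}}{3} + \frac{1}{2}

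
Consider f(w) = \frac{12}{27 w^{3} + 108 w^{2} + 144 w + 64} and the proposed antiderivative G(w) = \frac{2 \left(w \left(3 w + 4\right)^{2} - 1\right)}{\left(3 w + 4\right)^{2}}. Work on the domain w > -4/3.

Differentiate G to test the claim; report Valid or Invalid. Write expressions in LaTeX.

Invalid: d/dw[G] - f = 2, which is not 0.

d/dw[G] = \frac{54 w^{3} + 216 w^{2} + 288 w + 140}{27 w^{3} + 108 w^{2} + 144 w + 64}
d/dw[G] - f(w) = 2 != 0.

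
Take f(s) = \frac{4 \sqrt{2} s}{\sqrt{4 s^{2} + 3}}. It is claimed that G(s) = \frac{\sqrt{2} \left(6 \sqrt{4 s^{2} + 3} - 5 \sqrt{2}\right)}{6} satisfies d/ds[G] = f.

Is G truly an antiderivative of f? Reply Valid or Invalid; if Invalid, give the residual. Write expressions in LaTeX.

d/ds[G] = \frac{4 \sqrt{2} s}{\sqrt{4 s^{2} + 3}}
This equals f(s) exactly, so the claim holds.

Valid: G'(s) = f(s).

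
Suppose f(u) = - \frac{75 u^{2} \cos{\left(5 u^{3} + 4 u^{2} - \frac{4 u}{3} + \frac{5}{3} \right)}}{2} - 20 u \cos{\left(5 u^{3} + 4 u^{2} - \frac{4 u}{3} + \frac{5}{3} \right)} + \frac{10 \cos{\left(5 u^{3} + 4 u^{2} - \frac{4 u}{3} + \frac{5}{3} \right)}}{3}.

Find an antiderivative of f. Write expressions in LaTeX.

f matches the chain-rule pattern g'(h)*h' with inner function h(u) = 5 u^{3} + 4 u^{2} - \frac{4 u}{3} + \frac{5}{3}; substituting w = h(u) collapses the integral.
Check: d/du[- \frac{5 \sin{\left(5 u^{3} + 4 u^{2} - \frac{4 u}{3} + \frac{5}{3} \right)}}{2}] = - \frac{75 u^{2} \cos{\left(5 u^{3} + 4 u^{2} - \frac{4 u}{3} + \frac{5}{3} \right)}}{2} - 20 u \cos{\left(5 u^{3} + 4 u^{2} - \frac{4 u}{3} + \frac{5}{3} \right)} + \frac{10 \cos{\left(5 u^{3} + 4 u^{2} - \frac{4 u}{3} + \frac{5}{3} \right)}}{3} = f(u).

An antiderivative is F(u) = - \frac{5 \sin{\left(5 u^{3} + 4 u^{2} - \frac{4 u}{3} + \frac{5}{3} \right)}}{2}.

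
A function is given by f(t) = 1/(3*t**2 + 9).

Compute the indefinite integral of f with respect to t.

F(t) = sqrt(3)*atan(sqrt(3)*t/3)/9 + C

Differentiate the proposed F(t) back; it has to land on f(t) exactly.
Check: d/dt[sqrt(3)*atan(sqrt(3)*t/3)/9] = 1/(3*t**2 + 9) = f(t).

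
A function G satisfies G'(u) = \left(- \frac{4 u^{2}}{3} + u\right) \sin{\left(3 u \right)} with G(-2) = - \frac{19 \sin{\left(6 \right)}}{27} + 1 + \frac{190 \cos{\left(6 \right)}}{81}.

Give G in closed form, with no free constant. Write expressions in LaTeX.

A first test for any G(u): its u-derivative must equal the given G'(u).
A general antiderivative is \frac{4 u^{2} \cos{\left(3 u \right)}}{9} - \frac{8 u \sin{\left(3 u \right)}}{27} - \frac{u \cos{\left(3 u \right)}}{3} + \frac{\sin{\left(3 u \right)}}{9} - \frac{8 \cos{\left(3 u \right)}}{81} + C.
The condition gives C = - \frac{19 \sin{\left(6 \right)}}{27} + 1 + \frac{190 \cos{\left(6 \right)}}{81} - (- \frac{19 \sin{\left(6 \right)}}{27} + \frac{190 \cos{\left(6 \right)}}{81}) = 1.
So G(u) = \frac{36 u^{2} \cos{\left(3 u \right)} - 24 u \sin{\left(3 u \right)} - 27 u \cos{\left(3 u \right)} + 9 \sin{\left(3 u \right)} - 8 \cos{\left(3 u \right)} + 81}{81}.
Check: d/du[\frac{36 u^{2} \cos{\left(3 u \right)} - 24 u \sin{\left(3 u \right)} - 27 u \cos{\left(3 u \right)} + 9 \sin{\left(3 u \right)} - 8 \cos{\left(3 u \right)} + 81}{81}] = - \frac{4 u^{2} \sin{\left(3 u \right)}}{3} + u \sin{\left(3 u \right)}, which equals G'(u).

G(u) = \frac{36 u^{2} \cos{\left(3 u \right)} - 24 u \sin{\left(3 u \right)} - 27 u \cos{\left(3 u \right)} + 9 \sin{\left(3 u \right)} - 8 \cos{\left(3 u \right)} + 81}{81}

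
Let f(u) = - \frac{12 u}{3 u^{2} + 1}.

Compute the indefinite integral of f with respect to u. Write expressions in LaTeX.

The substitution w = \frac{3 u^{2}}{2} + \frac{1}{2} works: f is exactly (dF/dw)*(dw/du) for that inner function.
Check: d/du[- 2 \log{\left(3 u^{2} + 1 \right)}] = - \frac{12 u}{3 u^{2} + 1} = f(u).

F(u) = - 2 \log{\left(3 u^{2} + 1 \right)} + C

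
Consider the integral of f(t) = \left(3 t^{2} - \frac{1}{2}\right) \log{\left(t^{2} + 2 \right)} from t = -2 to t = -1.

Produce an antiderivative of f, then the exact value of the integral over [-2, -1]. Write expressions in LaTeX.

Antiderivative: F(t) = t^{3} \log{\left(t^{2} + 2 \right)} - \frac{2 t^{3}}{3} - \frac{t \log{\left(t^{2} + 2 \right)}}{2} + 5 t - 5 \sqrt{2} \operatorname{atan}{\left(\frac{\sqrt{2} t}{2} \right)}; value = - 5 \sqrt{2} \operatorname{atan}{\left(\sqrt{2} \right)} - \frac{\log{\left(3 \right)}}{2} + \frac{1}{3} + 5 \sqrt{2} \operatorname{atan}{\left(\frac{\sqrt{2}}{2} \right)} + 7 \log{\left(6 \right)}

A candidate is checked by its d/dt: the result must match f(t).
F(t) = t^{3} \log{\left(t^{2} + 2 \right)} - \frac{2 t^{3}}{3} - \frac{t \log{\left(t^{2} + 2 \right)}}{2} + 5 t - 5 \sqrt{2} \operatorname{atan}{\left(\frac{\sqrt{2} t}{2} \right)} is an antiderivative of f.
Check: d/dt[t^{3} \log{\left(t^{2} + 2 \right)} - \frac{2 t^{3}}{3} - \frac{t \log{\left(t^{2} + 2 \right)}}{2} + 5 t - 5 \sqrt{2} \operatorname{atan}{\left(\frac{\sqrt{2} t}{2} \right)}] = 3 t^{2} \log{\left(t^{2} + 2 \right)} - \frac{\log{\left(t^{2} + 2 \right)}}{2}, which equals f(t).
F(-1) = - \frac{13}{3} - \frac{\log{\left(3 \right)}}{2} + 5 \sqrt{2} \operatorname{atan}{\left(\frac{\sqrt{2}}{2} \right)}; F(-2) = - 7 \log{\left(6 \right)} - \frac{14}{3} + 5 \sqrt{2} \operatorname{atan}{\left(\sqrt{2} \right)}.
Integral = F(-1) - F(-2) = - 5 \sqrt{2} \operatorname{atan}{\left(\sqrt{2} \right)} - \frac{\log{\left(3 \right)}}{2} + \frac{1}{3} + 5 \sqrt{2} \operatorname{atan}{\left(\frac{\sqrt{2}}{2} \right)} + 7 \log{\left(6 \right)}.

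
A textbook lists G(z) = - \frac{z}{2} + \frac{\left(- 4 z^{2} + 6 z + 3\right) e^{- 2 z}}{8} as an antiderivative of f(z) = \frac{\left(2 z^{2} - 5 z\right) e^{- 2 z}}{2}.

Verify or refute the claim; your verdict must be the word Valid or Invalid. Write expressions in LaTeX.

d/dz[G] = \frac{\left(2 z^{2} - 5 z - e^{2 z}\right) e^{- 2 z}}{2}
d/dz[G] - f(z) = - \frac{1}{2} != 0.

Invalid: d/dz[G] - f = - \frac{1}{2}, which is not 0.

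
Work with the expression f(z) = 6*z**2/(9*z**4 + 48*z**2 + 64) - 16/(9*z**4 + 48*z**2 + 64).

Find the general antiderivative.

F(z) = -z/(3*z**2/2 + 4) + C

Recognize the product-rule pattern: f = u'v + uv' with u = -z, v = 1/(3*z**2/2 + 4), so integration by parts undoes it.
Check: d/dz[-z/(3*z**2/2 + 4)] = (6*z**2 - 16)/(9*z**4 + 48*z**2 + 64), which equals f(z).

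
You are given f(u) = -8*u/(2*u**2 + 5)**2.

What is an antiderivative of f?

An antiderivative is F(u) = 1/(u**2 + 5/2).

The substitution w = u**2 + 5/2 works: f is exactly (dF/dw)*(dw/du) for that inner function.
Check: d/du[1/(u**2 + 5/2)] = -8*u/(4*u**4 + 20*u**2 + 25), which equals f(u).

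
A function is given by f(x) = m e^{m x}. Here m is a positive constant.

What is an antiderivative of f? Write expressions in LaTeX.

An antiderivative is F(x) = e^{m x}.

Differentiate the proposed F(x) back; it has to land on f(x) exactly.
Check: d/dx[e^{m x}] = m e^{m x} = f(x).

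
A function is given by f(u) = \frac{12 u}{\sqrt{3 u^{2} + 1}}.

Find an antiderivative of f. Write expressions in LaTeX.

An antiderivative is F(u) = 4 \sqrt{3 u^{2} + 1}.

f matches the chain-rule pattern g'(h)*h' with inner function h(u) = 3 u^{2} + 1; substituting w = h(u) collapses the integral.
Check: d/du[4 \sqrt{3 u^{2} + 1}] = \frac{12 u}{\sqrt{3 u^{2} + 1}} = f(u).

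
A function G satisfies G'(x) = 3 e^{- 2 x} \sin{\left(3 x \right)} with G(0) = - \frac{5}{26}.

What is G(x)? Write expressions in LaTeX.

The proposed G(x) is checked by its d/dx: the result must match the given G'(x).
A general antiderivative is - \frac{6 e^{- 2 x} \sin{\left(3 x \right)}}{13} - \frac{9 e^{- 2 x} \cos{\left(3 x \right)}}{13} + C.
The condition gives C = - \frac{5}{26} - (- \frac{9}{13}) = \frac{1}{2}.
So G(x) = \frac{1}{2} - \frac{6 e^{- 2 x} \sin{\left(3 x \right)}}{13} - \frac{9 e^{- 2 x} \cos{\left(3 x \right)}}{13}.
Check: d/dx[\frac{1}{2} - \frac{6 e^{- 2 x} \sin{\left(3 x \right)}}{13} - \frac{9 e^{- 2 x} \cos{\left(3 x \right)}}{13}] = 3 e^{- 2 x} \sin{\left(3 x \right)} = G'(x).

G(x) = \frac{1}{2} - \frac{6 e^{- 2 x} \sin{\left(3 x \right)}}{13} - \frac{9 e^{- 2 x} \cos{\left(3 x \right)}}{13}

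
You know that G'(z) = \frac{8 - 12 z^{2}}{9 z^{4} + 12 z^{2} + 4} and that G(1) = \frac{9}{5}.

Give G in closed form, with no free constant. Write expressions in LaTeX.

Recognize the product-rule pattern: G'(z) = u'v + uv' with u = \frac{4 z}{3}, v = \frac{1}{z^{2} + \frac{2}{3}}, so integration by parts undoes it.
A general antiderivative is \frac{4 z}{3 \left(z^{2} + \frac{2}{3}\right)} + C.
The condition gives C = \frac{9}{5} - (\frac{4}{5}) = 1.
So G(z) = \frac{3 z^{2} + 4 z + 2}{3 z^{2} + 2}.
Check: d/dz[\frac{3 z^{2} + 4 z + 2}{3 z^{2} + 2}] = \frac{8 - 12 z^{2}}{9 z^{4} + 12 z^{2} + 4} = G'(z).

G(z) = \frac{3 z^{2} + 4 z + 2}{3 z^{2} + 2}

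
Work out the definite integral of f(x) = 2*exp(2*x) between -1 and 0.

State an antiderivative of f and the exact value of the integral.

Since d/dx undoes antidifferentiation here, F'(x) = f(x) is required of F(x).
F(x) = exp(2*x) is an antiderivative of f.
Check: d/dx[exp(2*x)] = 2*exp(2*x) = f(x).
F(0) = 1; F(-1) = exp(-2).
Integral = F(0) - F(-1) = 1 - exp(-2).

Antiderivative: F(x) = exp(2*x); value = 1 - exp(-2)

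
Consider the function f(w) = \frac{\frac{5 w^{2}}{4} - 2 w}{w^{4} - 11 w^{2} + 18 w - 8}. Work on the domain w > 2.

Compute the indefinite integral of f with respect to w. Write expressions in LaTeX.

F(w) = \frac{\log{\left(w - 2 \right)}}{6} + \frac{\log{\left(w - 1 \right)}}{50} - \frac{14 \log{\left(w + 4 \right)}}{75} - \frac{3}{20 w - 20} + C

Factor the denominator (4 \left(w - 2\right) \left(w - 1\right)^{2} \left(w + 4\right)) and decompose: f = - \frac{14}{75 \left(w + 4\right)} + \frac{1}{50 \left(w - 1\right)} + \frac{3}{20 \left(w - 1\right)^{2}} + \frac{1}{6 \left(w - 2\right)}; each piece integrates to a log, atan, or power term.
Check: d/dw[\frac{\log{\left(w - 2 \right)}}{6} + \frac{\log{\left(w - 1 \right)}}{50} - \frac{14 \log{\left(w + 4 \right)}}{75} - \frac{3}{20 w - 20}] = \frac{5 w^{2} - 8 w}{4 w^{4} - 44 w^{2} + 72 w - 32}, which equals f(w).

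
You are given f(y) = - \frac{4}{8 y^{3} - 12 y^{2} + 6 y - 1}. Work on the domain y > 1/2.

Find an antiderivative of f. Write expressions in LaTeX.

An antiderivative F(y) passes only if d/dy[F] lands on f(y) exactly.
Check: d/dy[\frac{1}{\left(2 y - 1\right)^{2}}] = - \frac{4}{8 y^{3} - 12 y^{2} + 6 y - 1} = f(y).

An antiderivative is F(y) = \frac{1}{\left(2 y - 1\right)^{2}}.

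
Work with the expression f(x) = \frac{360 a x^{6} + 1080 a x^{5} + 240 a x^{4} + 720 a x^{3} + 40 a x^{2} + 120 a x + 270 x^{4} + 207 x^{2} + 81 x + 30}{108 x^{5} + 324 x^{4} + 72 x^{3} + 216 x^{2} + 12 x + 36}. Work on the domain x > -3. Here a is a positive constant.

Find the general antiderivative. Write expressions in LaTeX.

For F(x) to be correct the identity F'(x) - f(x) = 0 must hold.
Check: d/dx[\frac{40 a x^{2} \left(3 x^{2} + 1\right) + 60 \left(3 x^{2} + 1\right) \log{\left(2 x + 6 \right)} - 9}{24 \left(3 x^{2} + 1\right)}] = \frac{360 a x^{6} + 1080 a x^{5} + 240 a x^{4} + 720 a x^{3} + 40 a x^{2} + 120 a x + 270 x^{4} + 207 x^{2} + 81 x + 30}{108 x^{5} + 324 x^{4} + 72 x^{3} + 216 x^{2} + 12 x + 36} = f(x).

F(x) = \frac{40 a x^{2} \left(3 x^{2} + 1\right) + 60 \left(3 x^{2} + 1\right) \log{\left(2 x + 6 \right)} - 9}{24 \left(3 x^{2} + 1\right)} + C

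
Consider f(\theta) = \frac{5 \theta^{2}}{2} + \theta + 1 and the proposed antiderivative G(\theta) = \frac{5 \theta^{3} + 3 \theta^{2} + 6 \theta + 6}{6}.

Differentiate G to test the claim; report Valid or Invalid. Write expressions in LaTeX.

Valid - differentiating G returns exactly f.

d/d\theta[G] = \frac{5 \theta^{2}}{2} + \theta + 1
This equals f(\theta) exactly, so the claim holds.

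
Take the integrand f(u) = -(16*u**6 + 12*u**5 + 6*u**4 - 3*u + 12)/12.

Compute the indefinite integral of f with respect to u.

F(u) = -4*u**7/21 - u**6/6 - u**5/10 + u**2/8 - u + C

An antiderivative F(u) passes only if d/du[F] lands on f(u) exactly.
Check: d/du[-4*u**7/21 - u**6/6 - u**5/10 + u**2/8 - u] = -4*u**6/3 - u**5 - u**4/2 + u/4 - 1, which equals f(u).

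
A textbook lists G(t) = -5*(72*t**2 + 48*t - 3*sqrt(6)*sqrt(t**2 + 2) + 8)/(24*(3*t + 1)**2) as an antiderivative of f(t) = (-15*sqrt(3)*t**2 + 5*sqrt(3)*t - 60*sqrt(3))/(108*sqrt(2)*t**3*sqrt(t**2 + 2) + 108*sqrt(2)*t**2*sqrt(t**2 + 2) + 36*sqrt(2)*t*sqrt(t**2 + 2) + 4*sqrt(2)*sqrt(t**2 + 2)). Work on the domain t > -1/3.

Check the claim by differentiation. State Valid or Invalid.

d/dt[G] = (-15*sqrt(6)*t**2 + 5*sqrt(6)*t - 60*sqrt(6))/(216*t**3*sqrt(t**2 + 2) + 216*t**2*sqrt(t**2 + 2) + 72*t*sqrt(t**2 + 2) + 8*sqrt(t**2 + 2))
This equals f(t) exactly, so the claim holds.

Valid - the claim checks out under differentiation.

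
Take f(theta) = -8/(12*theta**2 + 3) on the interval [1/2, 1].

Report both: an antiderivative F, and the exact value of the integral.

Differentiate the proposed F(theta) back; it has to land on f(theta) exactly.
F(theta) = -4*atan(2*theta)/3 is an antiderivative of f.
Check: d/dtheta[-4*atan(2*theta)/3] = -8/(12*theta**2 + 3) = f(theta).
F(1) = -4*atan(2)/3; F(1/2) = -pi/3.
Integral = F(1) - F(1/2) = -4*atan(2)/3 + pi/3.

Antiderivative: F(theta) = -4*atan(2*theta)/3; value = -4*atan(2)/3 + pi/3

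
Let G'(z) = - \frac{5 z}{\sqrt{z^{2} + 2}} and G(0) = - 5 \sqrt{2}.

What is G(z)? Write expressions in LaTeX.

G'(z) matches the chain-rule pattern g'(h)*h' with inner function h(z) = z^{2} + 2; substituting u = h(z) collapses the integral.
A general antiderivative is - 5 \sqrt{z^{2} + 2} + C.
The condition gives C = - 5 \sqrt{2} - (- 5 \sqrt{2}) = 0.
So G(z) = - 5 \sqrt{z^{2} + 2}.
Check: d/dz[- 5 \sqrt{z^{2} + 2}] = - \frac{5 z}{\sqrt{z^{2} + 2}} = G'(z).

G(z) = - 5 \sqrt{z^{2} + 2}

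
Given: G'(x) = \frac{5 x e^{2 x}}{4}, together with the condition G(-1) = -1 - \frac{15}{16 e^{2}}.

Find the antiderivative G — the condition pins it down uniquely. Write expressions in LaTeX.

G'(x) has the shape u'v + uv' for u = \frac{5 x}{8} - \frac{5}{16} and v = e^{2 x} — it is the derivative of the product u*v.
A general antiderivative is \frac{\left(10 x - 5\right) e^{2 x}}{16} + C.
The condition gives C = -1 - \frac{15}{16 e^{2}} - (- \frac{15}{16 e^{2}}) = -1.
So G(x) = \frac{5 x e^{2 x}}{8} - \frac{5 e^{2 x}}{16} - 1.
Check: d/dx[\frac{5 x e^{2 x}}{8} - \frac{5 e^{2 x}}{16} - 1] = \frac{5 x e^{2 x}}{4} = G'(x).

G(x) = \frac{5 x e^{2 x}}{8} - \frac{5 e^{2 x}}{16} - 1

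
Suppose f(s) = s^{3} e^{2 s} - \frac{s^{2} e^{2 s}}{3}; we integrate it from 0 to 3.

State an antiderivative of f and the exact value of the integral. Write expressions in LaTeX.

Antiderivative: F(s) = \frac{s^{3} e^{2 s}}{2} - \frac{11 s^{2} e^{2 s}}{12} + \frac{11 s e^{2 s}}{12} - \frac{11 e^{2 s}}{24}; value = \frac{11}{24} + \frac{181 e^{6}}{24}

Recognize the product-rule pattern: f = u'v + uv' with u = \frac{s^{3}}{2} - \frac{11 s^{2}}{12} + \frac{11 s}{12} - \frac{11}{24}, v = e^{2 s}, so integration by parts undoes it.
F(s) = \frac{s^{3} e^{2 s}}{2} - \frac{11 s^{2} e^{2 s}}{12} + \frac{11 s e^{2 s}}{12} - \frac{11 e^{2 s}}{24} is an antiderivative of f.
Check: d/ds[\frac{s^{3} e^{2 s}}{2} - \frac{11 s^{2} e^{2 s}}{12} + \frac{11 s e^{2 s}}{12} - \frac{11 e^{2 s}}{24}] = s^{3} e^{2 s} - \frac{s^{2} e^{2 s}}{3} = f(s).
F(3) = \frac{181 e^{6}}{24}; F(0) = - \frac{11}{24}.
Integral = F(3) - F(0) = \frac{11}{24} + \frac{181 e^{6}}{24}.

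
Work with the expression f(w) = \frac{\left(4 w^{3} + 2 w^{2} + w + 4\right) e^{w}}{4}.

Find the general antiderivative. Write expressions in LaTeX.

F(w) = \frac{\left(4 w^{3} - 10 w^{2} + 21 w - 17\right) e^{w}}{4} + C

Recognize the product-rule pattern: f = u'v + uv' with u = w^{3} - \frac{5 w^{2}}{2} + \frac{21 w}{4} - \frac{17}{4}, v = e^{w}, so integration by parts undoes it.
Check: d/dw[\frac{\left(4 w^{3} - 10 w^{2} + 21 w - 17\right) e^{w}}{4}] = w^{3} e^{w} + \frac{w^{2} e^{w}}{2} + \frac{w e^{w}}{4} + e^{w}, which equals f(w).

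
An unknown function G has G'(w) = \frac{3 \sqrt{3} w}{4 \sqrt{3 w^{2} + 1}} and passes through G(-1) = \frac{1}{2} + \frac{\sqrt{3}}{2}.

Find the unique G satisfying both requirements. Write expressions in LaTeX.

The substitution u = w^{2} + \frac{1}{3} works: G'(w) is exactly (dG/du)*(du/dw) for that inner function.
A general antiderivative is \frac{3 \sqrt{w^{2} + \frac{1}{3}}}{4} + C.
The condition gives C = \frac{1}{2} + \frac{\sqrt{3}}{2} - (\frac{\sqrt{3}}{2}) = \frac{1}{2}.
So G(w) = \frac{\sqrt{3} \sqrt{3 w^{2} + 1} + 2}{4}.
Check: d/dw[\frac{\sqrt{3} \sqrt{3 w^{2} + 1} + 2}{4}] = \frac{3 \sqrt{3} w}{4 \sqrt{3 w^{2} + 1}} = G'(w).

G(w) = \frac{\sqrt{3} \sqrt{3 w^{2} + 1} + 2}{4}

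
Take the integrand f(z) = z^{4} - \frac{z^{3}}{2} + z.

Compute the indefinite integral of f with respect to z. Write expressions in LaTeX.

F(z) = \frac{z^{2} \left(8 z^{3} - 5 z^{2} + 20\right)}{40} + C

The integrand splits into summands that can be handled one at a time.
Check: d/dz[\frac{z^{2} \left(8 z^{3} - 5 z^{2} + 20\right)}{40}] = z^{4} - \frac{z^{3}}{2} + z = f(z).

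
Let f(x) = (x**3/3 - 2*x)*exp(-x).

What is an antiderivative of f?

An antiderivative is F(x) = x**2*(-x - 3)*exp(-x)/3.

f has the shape u'v + uv' for u = -x**3/3 - x**2 and v = exp(-x) — it is the derivative of the product u*v.
Check: d/dx[x**2*(-x - 3)*exp(-x)/3] = (x**3 - 6*x)*exp(-x)/3, which equals f(x).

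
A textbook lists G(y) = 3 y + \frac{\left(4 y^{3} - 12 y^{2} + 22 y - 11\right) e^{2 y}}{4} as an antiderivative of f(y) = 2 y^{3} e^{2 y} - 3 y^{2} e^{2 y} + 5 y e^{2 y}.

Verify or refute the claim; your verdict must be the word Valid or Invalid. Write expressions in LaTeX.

Invalid: d/dy[G] - f = 3, which is not 0.

d/dy[G] = 2 y^{3} e^{2 y} - 3 y^{2} e^{2 y} + 5 y e^{2 y} + 3
d/dy[G] - f(y) = 3 != 0.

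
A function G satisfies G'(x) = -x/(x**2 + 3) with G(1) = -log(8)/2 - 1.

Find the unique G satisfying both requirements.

The substitution u = 2*x**2 + 6 works: G'(x) is exactly (dG/du)*(du/dx) for that inner function.
A general antiderivative is -log(2*x**2 + 6)/2 + C.
The condition gives C = -log(8)/2 - 1 - (-log(8)/2) = -1.
So G(x) = -log(x**2 + 3)/2 - 1 - log(2)/2.
Check: d/dx[-log(x**2 + 3)/2 - 1 - log(2)/2] = -x/(x**2 + 3) = G'(x).

G(x) = -log(x**2 + 3)/2 - 1 - log(2)/2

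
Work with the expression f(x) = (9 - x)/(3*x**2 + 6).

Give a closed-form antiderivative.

A first test for any F(x): its x-derivative must equal f(x) identically.
Check: d/dx[(-log(x**2 + 2) + 9*sqrt(2)*atan(sqrt(2)*x/2))/6] = (9 - x)/(3*x**2 + 6) = f(x).

An antiderivative is F(x) = (-log(x**2 + 2) + 9*sqrt(2)*atan(sqrt(2)*x/2))/6.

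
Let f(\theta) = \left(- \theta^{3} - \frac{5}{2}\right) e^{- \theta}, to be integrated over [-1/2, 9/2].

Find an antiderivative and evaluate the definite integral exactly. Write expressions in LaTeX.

Antiderivative: F(\theta) = \frac{\left(2 \theta^{3} + 6 \theta^{2} + 12 \theta + 17\right) e^{- \theta}}{2}; value = - \frac{49 e^{\frac{1}{2}}}{8} + \frac{1499}{8 e^{\frac{9}{2}}}

f has the shape u'v + uv' for u = \theta^{3} + 3 \theta^{2} + 6 \theta + \frac{17}{2} and v = e^{- \theta} — it is the derivative of the product u*v.
F(\theta) = \frac{\left(2 \theta^{3} + 6 \theta^{2} + 12 \theta + 17\right) e^{- \theta}}{2} is an antiderivative of f.
Check: d/d\theta[\frac{\left(2 \theta^{3} + 6 \theta^{2} + 12 \theta + 17\right) e^{- \theta}}{2}] = \frac{\left(- 2 \theta^{3} - 5\right) e^{- \theta}}{2}, which equals f(\theta).
F(9/2) = \frac{1499}{8 e^{\frac{9}{2}}}; F(-1/2) = \frac{49 e^{\frac{1}{2}}}{8}.
Integral = F(9/2) - F(-1/2) = - \frac{49 e^{\frac{1}{2}}}{8} + \frac{1499}{8 e^{\frac{9}{2}}}.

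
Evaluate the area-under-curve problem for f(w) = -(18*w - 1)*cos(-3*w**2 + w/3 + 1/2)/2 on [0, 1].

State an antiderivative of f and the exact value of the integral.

The substitution u = -3*w**2 + w/3 + 1/2 works: f is exactly (dF/du)*(du/dw) for that inner function.
F(w) = 3*sin(-3*w**2 + w/3 + 1/2)/2 is an antiderivative of f.
Check: d/dw[3*sin(-3*w**2 + w/3 + 1/2)/2] = -9*w*cos(-3*w**2 + w/3 + 1/2) + cos(-3*w**2 + w/3 + 1/2)/2, which equals f(w).
F(1) = -3*sin(13/6)/2; F(0) = 3*sin(1/2)/2.
Integral = F(1) - F(0) = -3*sin(13/6)/2 - 3*sin(1/2)/2.

Antiderivative: F(w) = 3*sin(-3*w**2 + w/3 + 1/2)/2; value = -3*sin(13/6)/2 - 3*sin(1/2)/2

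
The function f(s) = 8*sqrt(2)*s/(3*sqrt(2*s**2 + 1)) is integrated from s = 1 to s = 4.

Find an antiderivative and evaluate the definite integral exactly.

Antiderivative: F(s) = 4*sqrt(2)*sqrt(2*s**2 + 1)/3; value = -4*sqrt(6)/3 + 4*sqrt(66)/3

f matches the chain-rule pattern g'(h)*h' with inner function h(s) = 4*s**2 + 2; substituting u = h(s) collapses the integral.
F(s) = 4*sqrt(2)*sqrt(2*s**2 + 1)/3 is an antiderivative of f.
Check: d/ds[4*sqrt(2)*sqrt(2*s**2 + 1)/3] = 8*sqrt(2)*s/(3*sqrt(2*s**2 + 1)) = f(s).
F(4) = 4*sqrt(66)/3; F(1) = 4*sqrt(6)/3.
Integral = F(4) - F(1) = -4*sqrt(6)/3 + 4*sqrt(66)/3.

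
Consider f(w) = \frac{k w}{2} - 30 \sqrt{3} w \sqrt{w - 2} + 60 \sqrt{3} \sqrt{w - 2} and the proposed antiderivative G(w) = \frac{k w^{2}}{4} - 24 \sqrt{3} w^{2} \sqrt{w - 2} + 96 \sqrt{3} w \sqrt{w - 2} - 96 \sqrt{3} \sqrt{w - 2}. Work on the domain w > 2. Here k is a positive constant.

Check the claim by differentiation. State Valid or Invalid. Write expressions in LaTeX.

d/dw[G] = \frac{k w \sqrt{w - 2} - 120 \sqrt{3} w^{2} + 480 \sqrt{3} w - 480 \sqrt{3}}{2 \sqrt{w - 2}}
d/dw[G] - f(w) = - 30 \sqrt{3} w \sqrt{w - 2} + 60 \sqrt{3} \sqrt{w - 2} != 0.

Invalid: d/dw[G] - f = - 30 \sqrt{3} w \sqrt{w - 2} + 60 \sqrt{3} \sqrt{w - 2}, which is not 0.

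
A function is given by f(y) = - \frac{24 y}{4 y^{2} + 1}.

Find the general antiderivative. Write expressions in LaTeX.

F(y) = - 3 \log{\left(4 y^{2} + 1 \right)} + C

The substitution u = 4 y^{2} + 1 works: f is exactly (dF/du)*(du/dy) for that inner function.
Check: d/dy[- 3 \log{\left(4 y^{2} + 1 \right)}] = - \frac{24 y}{4 y^{2} + 1} = f(y).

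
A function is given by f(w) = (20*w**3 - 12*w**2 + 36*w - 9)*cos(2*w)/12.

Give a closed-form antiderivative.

Any candidate F(w) must reproduce f(w) exactly when differentiated.
Check: d/dw[5*w**3*sin(2*w)/6 - w**2*sin(2*w)/2 + 5*w**2*cos(2*w)/4 + w*sin(2*w)/4 - w*cos(2*w)/2 - sin(2*w)/8 + cos(2*w)/8] = 5*w**3*cos(2*w)/3 - w**2*cos(2*w) + 3*w*cos(2*w) - 3*cos(2*w)/4, which equals f(w).

An antiderivative is F(w) = 5*w**3*sin(2*w)/6 - w**2*sin(2*w)/2 + 5*w**2*cos(2*w)/4 + w*sin(2*w)/4 - w*cos(2*w)/2 - sin(2*w)/8 + cos(2*w)/8.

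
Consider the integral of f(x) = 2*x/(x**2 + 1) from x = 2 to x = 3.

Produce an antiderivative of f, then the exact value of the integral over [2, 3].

The substitution u = x**2 + 1 works: f is exactly (dF/du)*(du/dx) for that inner function.
F(x) = log(x**2 + 1) is an antiderivative of f.
Check: d/dx[log(x**2 + 1)] = 2*x/(x**2 + 1) = f(x).
F(3) = log(10); F(2) = log(5).
Integral = F(3) - F(2) = -log(5) + log(10).

Antiderivative: F(x) = log(x**2 + 1); value = -log(5) + log(10)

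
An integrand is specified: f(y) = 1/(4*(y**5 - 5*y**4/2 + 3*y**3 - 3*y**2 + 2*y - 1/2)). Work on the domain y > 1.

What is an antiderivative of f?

The denominator factors as 2*(y - 1)**2*(2*y - 1)*(y**2 + 1); partial fractions split f into directly integrable pieces: -(y - 2)/(20*(y**2 + 1)) + 8/(5*(2*y - 1)) - 3/(4*(y - 1)) + 1/(4*(y - 1)**2).
Check: d/dy[-3*log(y - 1)/4 + 4*log(y - 1/2)/5 - log(y**2 + 1)/40 + atan(y)/10 - 1/(4*y - 4)] = 1/(4*y**5 - 10*y**4 + 12*y**3 - 12*y**2 + 8*y - 2), which equals f(y).

An antiderivative is F(y) = -3*log(y - 1)/4 + 4*log(y - 1/2)/5 - log(y**2 + 1)/40 + atan(y)/10 - 1/(4*y - 4).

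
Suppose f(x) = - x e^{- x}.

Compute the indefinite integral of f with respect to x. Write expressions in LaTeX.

Recognize the product-rule pattern: f = u'v + uv' with u = x + 1, v = e^{- x}, so integration by parts undoes it.
Check: d/dx[\left(x + 1\right) e^{- x}] = - x e^{- x} = f(x).

F(x) = \left(x + 1\right) e^{- x} + C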